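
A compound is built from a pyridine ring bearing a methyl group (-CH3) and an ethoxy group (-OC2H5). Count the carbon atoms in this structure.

Atom tally by fragment:
  pyridine ring core → C:5 H:5 N:1
  (− 2 ring H displaced by substituents)
  + CH3 → C:1 H:3
  + OC2H5 → C:2 H:5 O:1
Element totals:
  C: 8
  H: 11
  N: 1
  O: 1

8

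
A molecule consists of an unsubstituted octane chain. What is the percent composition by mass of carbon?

84.12%

Atom tally by fragment:
  CH3 → C:1 H:3
  CH2 → C:1 H:2
  CH2 → C:1 H:2
  CH2 → C:1 H:2
  CH2 → C:1 H:2
  CH2 → C:1 H:2
  CH2 → C:1 H:2
  CH3 → C:1 H:3
Element totals:
  C: 8
  H: 18
Molecular formula: C8H18.
Molar mass = 114.232 g/mol.
Mass from C: 8 × 12.011 = 96.088 g/mol.
%C = 96.088 / 114.232 × 100 = 84.12%.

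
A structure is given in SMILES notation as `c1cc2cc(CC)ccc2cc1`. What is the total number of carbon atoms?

12

Atom tally by fragment:
  naphthalene ring system core → C:10 H:8
  (− 1 ring H displaced by substituents)
  + C2H5 → C:2 H:5
Element totals:
  C: 12
  H: 12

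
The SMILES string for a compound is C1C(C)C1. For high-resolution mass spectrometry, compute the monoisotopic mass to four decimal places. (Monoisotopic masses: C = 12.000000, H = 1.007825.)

56.0626

Atom tally by fragment:
  cyclopropane ring core → C:3 H:6
  (− 1 ring H displaced by substituents)
  + CH3 → C:1 H:3
Element totals:
  C: 4
  H: 8
Molecular formula: C4H8.
  M = 4(12.0) + 8(1.007825)
    = 48.000000 + 8.062600 = 56.062600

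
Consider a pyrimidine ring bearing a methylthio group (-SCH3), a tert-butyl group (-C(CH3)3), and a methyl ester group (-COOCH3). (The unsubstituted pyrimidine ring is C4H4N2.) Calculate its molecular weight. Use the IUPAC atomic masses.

240.32 g/mol

Atom tally by fragment:
  pyrimidine ring core → C:4 H:4 N:2
  (− 3 ring H displaced by substituents)
  + SCH3 → C:1 H:3 S:1
  + C(CH3)3 → C:4 H:9
  + COOCH3 → C:2 H:3 O:2
Element totals:
  C: 11
  H: 16
  N: 2
  O: 2
  S: 1
Molecular formula: C11H16N2O2S.
  M = 11(12.011) + 16(1.008) + 2(14.007) + 2(15.999) + 32.06
    = 132.121 + 16.128 + 28.014 + 31.998 + 32.060 = 240.321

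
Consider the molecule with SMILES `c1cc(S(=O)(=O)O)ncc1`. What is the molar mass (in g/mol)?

159.16 g/mol

Atom tally by fragment:
  pyridine ring core → C:5 H:5 N:1
  (− 1 ring H displaced by substituents)
  + SO3H → S:1 O:3 H:1
Element totals:
  C: 5
  H: 5
  N: 1
  O: 3
  S: 1
Molecular formula: C5H5NO3S.
  M = 5(12.011) + 5(1.008) + 14.007 + 3(15.999) + 32.06
    = 60.055 + 5.040 + 14.007 + 47.997 + 32.060 = 159.159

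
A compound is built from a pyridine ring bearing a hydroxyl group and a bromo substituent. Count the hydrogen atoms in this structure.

Atom tally by fragment:
  pyridine ring core → C:5 H:5 N:1
  (− 2 ring H displaced by substituents)
  + OH → O:1 H:1
  + Br → Br:1
Element totals:
  C: 5
  H: 4
  Br: 1
  N: 1
  O: 1

4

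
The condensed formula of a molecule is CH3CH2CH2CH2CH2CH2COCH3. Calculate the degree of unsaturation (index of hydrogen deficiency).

1

Element totals:
  C: 8
  H: 16
  O: 1
Molecular formula: C8H16O.
DoU = (2C + 2 + N − H − X) / 2 = (2·8 + 2 + 0 − 16 − 0) / 2 = 1.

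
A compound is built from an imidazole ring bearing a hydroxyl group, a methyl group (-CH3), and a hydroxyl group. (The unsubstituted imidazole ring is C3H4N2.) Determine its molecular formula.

C4H6N2O2

Atom tally by fragment:
  imidazole ring core → C:3 H:4 N:2
  (− 3 ring H displaced by substituents)
  + OH → O:1 H:1
  + CH3 → C:1 H:3
  + OH → O:1 H:1
Element totals:
  C: 4
  H: 6
  N: 2
  O: 2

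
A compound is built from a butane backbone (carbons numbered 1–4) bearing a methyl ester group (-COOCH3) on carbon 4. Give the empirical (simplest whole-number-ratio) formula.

C3H6O

Atom tally by fragment:
  CH3 → C:1 H:3
  CH2 → C:1 H:2
  CH2 → C:1 H:2
  CH2COOCH3 → C:3 H:5 O:2
Element totals:
  C: 6
  H: 12
  O: 2
Molecular formula: C6H12O2.
gcd of subscripts = 2; dividing each by 2:
  C: 6/2 = 3
  H: 12/2 = 6
  O: 2/2 = 1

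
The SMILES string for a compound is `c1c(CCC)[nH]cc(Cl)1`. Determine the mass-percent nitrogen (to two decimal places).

9.75%

Atom tally by fragment:
  pyrrole ring core → C:4 H:5 N:1
  (− 2 ring H displaced by substituents)
  + CH2CH2CH3 → C:3 H:7
  + Cl → Cl:1
Element totals:
  C: 7
  H: 10
  Cl: 1
  N: 1
Molecular formula: C7H10ClN.
Molar mass = 143.614 g/mol.
Mass from N: 1 × 14.007 = 14.007 g/mol.
%N = 14.007 / 143.614 × 100 = 9.75%.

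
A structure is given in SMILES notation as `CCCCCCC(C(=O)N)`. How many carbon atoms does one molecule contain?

8

Atom tally by fragment:
  CH3 → C:1 H:3
  CH2 → C:1 H:2
  CH2 → C:1 H:2
  CH2 → C:1 H:2
  CH2 → C:1 H:2
  CH2 → C:1 H:2
  CH2CONH2 → C:2 H:4 O:1 N:1
Element totals:
  C: 8
  H: 17
  N: 1
  O: 1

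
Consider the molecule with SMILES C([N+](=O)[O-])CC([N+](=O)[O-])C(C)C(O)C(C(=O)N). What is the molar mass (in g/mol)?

Atom tally by fragment:
  O2NCH2 → C:1 H:2 N:1 O:2
  CH2 → C:1 H:2
  CH(NO2) → C:1 H:1 N:1 O:2
  CH(CH3) → C:2 H:4
  CH(OH) → C:1 H:2 O:1
  CH2CONH2 → C:2 H:4 O:1 N:1
Element totals:
  C: 8
  H: 15
  N: 3
  O: 6
Molecular formula: C8H15N3O6.
  M = 8(12.011) + 15(1.008) + 3(14.007) + 6(15.999)
    = 96.088 + 15.120 + 42.021 + 95.994 = 249.223

249.22 g/mol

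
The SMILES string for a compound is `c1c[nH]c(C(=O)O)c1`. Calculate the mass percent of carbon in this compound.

Atom tally by fragment:
  pyrrole ring core → C:4 H:5 N:1
  (− 1 ring H displaced by substituents)
  + COOH → C:1 H:1 O:2
Element totals:
  C: 5
  H: 5
  N: 1
  O: 2
Molecular formula: C5H5NO2.
Molar mass = 111.100 g/mol.
Mass from C: 5 × 12.011 = 60.055 g/mol.
%C = 60.055 / 111.100 × 100 = 54.05%.

54.05%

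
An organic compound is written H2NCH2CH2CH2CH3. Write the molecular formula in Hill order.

C4H11N

Element totals:
  C: 4
  H: 11
  N: 1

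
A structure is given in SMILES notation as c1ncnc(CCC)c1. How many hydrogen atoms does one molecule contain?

10

Atom tally by fragment:
  pyrimidine ring core → C:4 H:4 N:2
  (− 1 ring H displaced by substituents)
  + CH2CH2CH3 → C:3 H:7
Element totals:
  C: 7
  H: 10
  N: 2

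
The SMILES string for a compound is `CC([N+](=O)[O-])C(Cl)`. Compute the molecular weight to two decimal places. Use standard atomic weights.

123.54 g/mol

Atom tally by fragment:
  CH3 → C:1 H:3
  CH(NO2) → C:1 H:1 N:1 O:2
  CH2Cl → C:1 H:2 Cl:1
Element totals:
  C: 3
  H: 6
  Cl: 1
  N: 1
  O: 2
Molecular formula: C3H6ClNO2.
  M = 3(12.011) + 6(1.008) + 35.45 + 14.007 + 2(15.999)
    = 36.033 + 6.048 + 35.450 + 14.007 + 31.998 = 123.536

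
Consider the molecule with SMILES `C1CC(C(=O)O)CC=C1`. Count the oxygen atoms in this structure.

Atom tally by fragment:
  cyclohexene ring core → C:6 H:10
  (− 1 ring H displaced by substituents)
  + COOH → C:1 H:1 O:2
Element totals:
  C: 7
  H: 10
  O: 2

2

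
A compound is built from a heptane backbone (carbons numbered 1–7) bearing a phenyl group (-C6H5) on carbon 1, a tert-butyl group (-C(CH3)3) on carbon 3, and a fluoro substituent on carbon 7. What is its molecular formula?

Atom tally by fragment:
  C6H5CH2 → C:7 H:7
  CH2 → C:1 H:2
  CH(C(CH3)3) → C:5 H:10
  CH2 → C:1 H:2
  CH2 → C:1 H:2
  CH2 → C:1 H:2
  CH2F → C:1 H:2 F:1
Element totals:
  C: 17
  H: 27
  F: 1

C17H27F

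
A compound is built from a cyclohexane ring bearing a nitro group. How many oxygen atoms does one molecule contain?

2

Atom tally by fragment:
  cyclohexane ring core → C:6 H:12
  (− 1 ring H displaced by substituents)
  + NO2 → N:1 O:2
Element totals:
  C: 6
  H: 11
  N: 1
  O: 2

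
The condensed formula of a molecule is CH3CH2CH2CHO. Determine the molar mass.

Element totals:
  C: 4
  H: 8
  O: 1
Molecular formula: C4H8O.
  M = 4(12.011) + 8(1.008) + 15.999
    = 48.044 + 8.064 + 15.999 = 72.107

72.11 g/mol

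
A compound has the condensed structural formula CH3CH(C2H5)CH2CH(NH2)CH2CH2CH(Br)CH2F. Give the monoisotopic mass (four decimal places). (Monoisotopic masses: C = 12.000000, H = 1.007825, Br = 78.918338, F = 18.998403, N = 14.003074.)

253.0841

Element totals:
  C: 10
  H: 21
  Br: 1
  F: 1
  N: 1
Molecular formula: C10H21BrFN.
  M = 10(12.0) + 21(1.007825) + 78.918338 + 18.998403 + 14.003074
    = 120.000000 + 21.164325 + 78.918338 + 18.998403 + 14.003074 = 253.084140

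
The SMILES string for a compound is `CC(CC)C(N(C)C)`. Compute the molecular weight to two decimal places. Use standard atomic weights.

Atom tally by fragment:
  CH3 → C:1 H:3
  CH(C2H5) → C:3 H:6
  CH2N(CH3)2 → C:3 H:8 N:1
Element totals:
  C: 7
  H: 17
  N: 1
Molecular formula: C7H17N.
  M = 7(12.011) + 17(1.008) + 14.007
    = 84.077 + 17.136 + 14.007 = 115.220

115.22 g/mol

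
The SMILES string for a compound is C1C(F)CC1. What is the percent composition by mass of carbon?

64.84%

Atom tally by fragment:
  cyclobutane ring core → C:4 H:8
  (− 1 ring H displaced by substituents)
  + F → F:1
Element totals:
  C: 4
  H: 7
  F: 1
Molecular formula: C4H7F.
Molar mass = 74.098 g/mol.
Mass from C: 4 × 12.011 = 48.044 g/mol.
%C = 48.044 / 74.098 × 100 = 64.84%.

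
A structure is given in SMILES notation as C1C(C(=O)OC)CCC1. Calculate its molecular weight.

Atom tally by fragment:
  cyclopentane ring core → C:5 H:10
  (− 1 ring H displaced by substituents)
  + COOCH3 → C:2 H:3 O:2
Element totals:
  C: 7
  H: 12
  O: 2
Molecular formula: C7H12O2.
  M = 7(12.011) + 12(1.008) + 2(15.999)
    = 84.077 + 12.096 + 31.998 = 128.171

128.17 g/mol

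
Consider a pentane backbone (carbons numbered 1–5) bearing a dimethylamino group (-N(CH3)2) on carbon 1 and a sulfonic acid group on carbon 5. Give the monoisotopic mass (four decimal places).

Atom tally by fragment:
  (CH3)2NCH2 → C:3 H:8 N:1
  CH2 → C:1 H:2
  CH2 → C:1 H:2
  CH2 → C:1 H:2
  CH2SO3H → C:1 H:3 S:1 O:3
Element totals:
  C: 7
  H: 17
  N: 1
  O: 3
  S: 1
Molecular formula: C7H17NO3S.
  M = 7(12.0) + 17(1.007825) + 14.003074 + 3(15.994915) + 31.972071
    = 84.000000 + 17.133025 + 14.003074 + 47.984745 + 31.972071 = 195.092915

195.0929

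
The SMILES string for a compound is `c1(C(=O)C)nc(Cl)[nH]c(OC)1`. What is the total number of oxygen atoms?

2

Atom tally by fragment:
  imidazole ring core → C:3 H:4 N:2
  (− 3 ring H displaced by substituents)
  + COCH3 → C:2 H:3 O:1
  + Cl → Cl:1
  + OCH3 → C:1 H:3 O:1
Element totals:
  C: 6
  H: 7
  Cl: 1
  N: 2
  O: 2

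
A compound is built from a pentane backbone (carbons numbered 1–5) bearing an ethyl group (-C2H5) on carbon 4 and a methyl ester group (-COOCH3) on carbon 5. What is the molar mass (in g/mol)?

Atom tally by fragment:
  CH3 → C:1 H:3
  CH2 → C:1 H:2
  CH2 → C:1 H:2
  CH(C2H5) → C:3 H:6
  CH2COOCH3 → C:3 H:5 O:2
Element totals:
  C: 9
  H: 18
  O: 2
Molecular formula: C9H18O2.
  M = 9(12.011) + 18(1.008) + 2(15.999)
    = 108.099 + 18.144 + 31.998 = 158.241

158.24 g/mol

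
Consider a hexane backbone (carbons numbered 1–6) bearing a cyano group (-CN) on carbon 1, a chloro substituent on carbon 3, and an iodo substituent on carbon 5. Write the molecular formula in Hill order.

C7H11ClIN

Atom tally by fragment:
  NCCH2 → C:2 H:2 N:1
  CH2 → C:1 H:2
  CH(Cl) → C:1 H:1 Cl:1
  CH2 → C:1 H:2
  CH(I) → C:1 H:1 I:1
  CH3 → C:1 H:3
Element totals:
  C: 7
  H: 11
  Cl: 1
  I: 1
  N: 1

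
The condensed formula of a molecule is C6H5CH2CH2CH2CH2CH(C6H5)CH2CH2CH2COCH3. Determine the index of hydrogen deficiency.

9

Atom tally by fragment:
  C6H5CH2 → C:7 H:7
  CH2 → C:1 H:2
  CH2 → C:1 H:2
  CH2 → C:1 H:2
  CH(C6H5) → C:7 H:6
  CH2 → C:1 H:2
  CH2 → C:1 H:2
  CH2COCH3 → C:3 H:5 O:1
Element totals:
  C: 22
  H: 28
  O: 1
Molecular formula: C22H28O.
DoU = (2C + 2 + N − H − X) / 2 = (2·22 + 2 + 0 − 28 − 0) / 2 = 9.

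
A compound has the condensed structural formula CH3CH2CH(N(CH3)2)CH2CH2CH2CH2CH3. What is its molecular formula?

Element totals:
  C: 10
  H: 23
  N: 1

C10H23N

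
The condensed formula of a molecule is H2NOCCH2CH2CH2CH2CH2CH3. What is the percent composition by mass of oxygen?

Atom tally by fragment:
  H2NOCCH2 → C:2 H:4 O:1 N:1
  CH2 → C:1 H:2
  CH2 → C:1 H:2
  CH2 → C:1 H:2
  CH2 → C:1 H:2
  CH3 → C:1 H:3
Element totals:
  C: 7
  H: 15
  N: 1
  O: 1
Molecular formula: C7H15NO.
Molar mass = 129.203 g/mol.
Mass from O: 1 × 15.999 = 15.999 g/mol.
%O = 15.999 / 129.203 × 100 = 12.38%.

12.38%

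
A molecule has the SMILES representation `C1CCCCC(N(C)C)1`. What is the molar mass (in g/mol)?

Atom tally by fragment:
  cyclohexane ring core → C:6 H:12
  (− 1 ring H displaced by substituents)
  + N(CH3)2 → N:1 C:2 H:6
Element totals:
  C: 8
  H: 17
  N: 1
Molecular formula: C8H17N.
  M = 8(12.011) + 17(1.008) + 14.007
    = 96.088 + 17.136 + 14.007 = 127.231

127.23 g/mol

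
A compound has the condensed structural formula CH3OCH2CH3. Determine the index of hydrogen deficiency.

0

Atom tally by fragment:
  CH3OCH2 → C:2 H:5 O:1
  CH3 → C:1 H:3
Element totals:
  C: 3
  H: 8
  O: 1
Molecular formula: C3H8O.
DoU = (2C + 2 + N − H − X) / 2 = (2·3 + 2 + 0 − 8 − 0) / 2 = 0.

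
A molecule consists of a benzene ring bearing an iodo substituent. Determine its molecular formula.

C6H5I

Atom tally by fragment:
  benzene ring core → C:6 H:6
  (− 1 ring H displaced by substituents)
  + I → I:1
Element totals:
  C: 6
  H: 5
  I: 1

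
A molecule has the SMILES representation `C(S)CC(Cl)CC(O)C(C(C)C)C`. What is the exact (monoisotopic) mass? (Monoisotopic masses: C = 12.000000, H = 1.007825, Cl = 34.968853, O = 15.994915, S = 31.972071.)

Atom tally by fragment:
  HSCH2 → C:1 H:3 S:1
  CH2 → C:1 H:2
  CH(Cl) → C:1 H:1 Cl:1
  CH2 → C:1 H:2
  CH(OH) → C:1 H:2 O:1
  CH(CH(CH3)2) → C:4 H:8
  CH3 → C:1 H:3
Element totals:
  C: 10
  H: 21
  Cl: 1
  O: 1
  S: 1
Molecular formula: C10H21ClOS.
  M = 10(12.0) + 21(1.007825) + 34.968853 + 15.994915 + 31.972071
    = 120.000000 + 21.164325 + 34.968853 + 15.994915 + 31.972071 = 224.100164

224.1002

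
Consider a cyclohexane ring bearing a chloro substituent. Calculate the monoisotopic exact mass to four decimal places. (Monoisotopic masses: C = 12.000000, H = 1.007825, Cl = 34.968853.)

118.0549

Atom tally by fragment:
  cyclohexane ring core → C:6 H:12
  (− 1 ring H displaced by substituents)
  + Cl → Cl:1
Element totals:
  C: 6
  H: 11
  Cl: 1
Molecular formula: C6H11Cl.
  M = 6(12.0) + 11(1.007825) + 34.968853
    = 72.000000 + 11.086075 + 34.968853 = 118.054928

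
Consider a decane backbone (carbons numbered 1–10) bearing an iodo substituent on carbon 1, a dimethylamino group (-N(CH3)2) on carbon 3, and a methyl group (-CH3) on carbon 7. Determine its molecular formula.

C13H28IN

Atom tally by fragment:
  ICH2 → C:1 H:2 I:1
  CH2 → C:1 H:2
  CH(N(CH3)2) → C:3 H:7 N:1
  CH2 → C:1 H:2
  CH2 → C:1 H:2
  CH2 → C:1 H:2
  CH(CH3) → C:2 H:4
  CH2 → C:1 H:2
  CH2 → C:1 H:2
  CH3 → C:1 H:3
Element totals:
  C: 13
  H: 28
  I: 1
  N: 1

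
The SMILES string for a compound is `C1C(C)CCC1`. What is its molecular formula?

C6H12

Atom tally by fragment:
  cyclopentane ring core → C:5 H:10
  (− 1 ring H displaced by substituents)
  + CH3 → C:1 H:3
Element totals:
  C: 6
  H: 12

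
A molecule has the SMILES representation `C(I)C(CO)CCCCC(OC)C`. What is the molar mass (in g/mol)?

Atom tally by fragment:
  ICH2 → C:1 H:2 I:1
  CH(CH2OH) → C:2 H:4 O:1
  CH2 → C:1 H:2
  CH2 → C:1 H:2
  CH2 → C:1 H:2
  CH2 → C:1 H:2
  CH(OCH3) → C:2 H:4 O:1
  CH3 → C:1 H:3
Element totals:
  C: 10
  H: 21
  I: 1
  O: 2
Molecular formula: C10H21IO2.
  M = 10(12.011) + 21(1.008) + 126.904 + 2(15.999)
    = 120.110 + 21.168 + 126.904 + 31.998 = 300.180

300.18 g/mol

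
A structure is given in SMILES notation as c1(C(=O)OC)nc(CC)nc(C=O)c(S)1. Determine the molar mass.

Atom tally by fragment:
  pyrimidine ring core → C:4 H:4 N:2
  (− 4 ring H displaced by substituents)
  + COOCH3 → C:2 H:3 O:2
  + C2H5 → C:2 H:5
  + CHO → C:1 H:1 O:1
  + SH → S:1 H:1
Element totals:
  C: 9
  H: 10
  N: 2
  O: 3
  S: 1
Molecular formula: C9H10N2O3S.
  M = 9(12.011) + 10(1.008) + 2(14.007) + 3(15.999) + 32.06
    = 108.099 + 10.080 + 28.014 + 47.997 + 32.060 = 226.250

226.25 g/mol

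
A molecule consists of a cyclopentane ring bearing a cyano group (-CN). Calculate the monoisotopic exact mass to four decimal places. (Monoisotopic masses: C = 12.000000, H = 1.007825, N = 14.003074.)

Atom tally by fragment:
  cyclopentane ring core → C:5 H:10
  (− 1 ring H displaced by substituents)
  + CN → C:1 N:1
Element totals:
  C: 6
  H: 9
  N: 1
Molecular formula: C6H9N.
  M = 6(12.0) + 9(1.007825) + 14.003074
    = 72.000000 + 9.070425 + 14.003074 = 95.073499

95.0735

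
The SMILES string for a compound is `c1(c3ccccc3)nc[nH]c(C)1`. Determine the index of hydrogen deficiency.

Atom tally by fragment:
  imidazole ring core → C:3 H:4 N:2
  (− 2 ring H displaced by substituents)
  + C6H5 → C:6 H:5
  + CH3 → C:1 H:3
Element totals:
  C: 10
  H: 10
  N: 2
Molecular formula: C10H10N2.
DoU = (2C + 2 + N − H − X) / 2 = (2·10 + 2 + 2 − 10 − 0) / 2 = 7.

7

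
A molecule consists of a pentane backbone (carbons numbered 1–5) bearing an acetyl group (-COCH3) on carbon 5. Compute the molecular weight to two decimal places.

Atom tally by fragment:
  CH3 → C:1 H:3
  CH2 → C:1 H:2
  CH2 → C:1 H:2
  CH2 → C:1 H:2
  CH2COCH3 → C:3 H:5 O:1
Element totals:
  C: 7
  H: 14
  O: 1
Molecular formula: C7H14O.
  M = 7(12.011) + 14(1.008) + 15.999
    = 84.077 + 14.112 + 15.999 = 114.188

114.19 g/mol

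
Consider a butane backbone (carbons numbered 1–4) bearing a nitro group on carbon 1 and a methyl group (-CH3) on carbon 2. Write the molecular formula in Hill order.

Atom tally by fragment:
  O2NCH2 → C:1 H:2 N:1 O:2
  CH(CH3) → C:2 H:4
  CH2 → C:1 H:2
  CH3 → C:1 H:3
Element totals:
  C: 5
  H: 11
  N: 1
  O: 2

C5H11NO2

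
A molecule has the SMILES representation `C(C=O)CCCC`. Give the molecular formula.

Atom tally by fragment:
  OHCCH2 → C:2 H:3 O:1
  CH2 → C:1 H:2
  CH2 → C:1 H:2
  CH2 → C:1 H:2
  CH3 → C:1 H:3
Element totals:
  C: 6
  H: 12
  O: 1

C6H12O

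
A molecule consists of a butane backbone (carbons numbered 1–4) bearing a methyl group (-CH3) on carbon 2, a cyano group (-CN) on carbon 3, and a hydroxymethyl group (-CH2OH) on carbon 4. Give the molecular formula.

C7H13NO

Atom tally by fragment:
  CH3 → C:1 H:3
  CH(CH3) → C:2 H:4
  CH(CN) → C:2 H:1 N:1
  CH2CH2OH → C:2 H:5 O:1
Element totals:
  C: 7
  H: 13
  N: 1
  O: 1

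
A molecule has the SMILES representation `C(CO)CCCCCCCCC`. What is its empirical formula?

Atom tally by fragment:
  HOCH2CH2 → C:2 H:5 O:1
  CH2 → C:1 H:2
  CH2 → C:1 H:2
  CH2 → C:1 H:2
  CH2 → C:1 H:2
  CH2 → C:1 H:2
  CH2 → C:1 H:2
  CH2 → C:1 H:2
  CH2 → C:1 H:2
  CH3 → C:1 H:3
Element totals:
  C: 11
  H: 24
  O: 1
Molecular formula: C11H24O.
gcd of subscripts (11, 24, 1) = 1, so the empirical formula equals the molecular formula.

C11H24O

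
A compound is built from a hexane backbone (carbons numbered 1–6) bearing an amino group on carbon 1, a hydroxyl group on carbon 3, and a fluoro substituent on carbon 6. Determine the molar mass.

135.18 g/mol

Atom tally by fragment:
  H2NCH2 → C:1 H:4 N:1
  CH2 → C:1 H:2
  CH(OH) → C:1 H:2 O:1
  CH2 → C:1 H:2
  CH2 → C:1 H:2
  CH2F → C:1 H:2 F:1
Element totals:
  C: 6
  H: 14
  F: 1
  N: 1
  O: 1
Molecular formula: C6H14FNO.
  M = 6(12.011) + 14(1.008) + 18.998 + 14.007 + 15.999
    = 72.066 + 14.112 + 18.998 + 14.007 + 15.999 = 135.182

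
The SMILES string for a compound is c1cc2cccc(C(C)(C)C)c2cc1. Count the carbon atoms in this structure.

14

Atom tally by fragment:
  naphthalene ring system core → C:10 H:8
  (− 1 ring H displaced by substituents)
  + C(CH3)3 → C:4 H:9
Element totals:
  C: 14
  H: 16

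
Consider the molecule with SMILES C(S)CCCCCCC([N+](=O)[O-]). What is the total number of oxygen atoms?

2

Atom tally by fragment:
  HSCH2 → C:1 H:3 S:1
  CH2 → C:1 H:2
  CH2 → C:1 H:2
  CH2 → C:1 H:2
  CH2 → C:1 H:2
  CH2 → C:1 H:2
  CH2 → C:1 H:2
  CH2NO2 → C:1 H:2 N:1 O:2
Element totals:
  C: 8
  H: 17
  N: 1
  O: 2
  S: 1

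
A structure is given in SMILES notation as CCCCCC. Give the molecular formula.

C6H14

Atom tally by fragment:
  CH3 → C:1 H:3
  CH2 → C:1 H:2
  CH2 → C:1 H:2
  CH2 → C:1 H:2
  CH2 → C:1 H:2
  CH3 → C:1 H:3
Element totals:
  C: 6
  H: 14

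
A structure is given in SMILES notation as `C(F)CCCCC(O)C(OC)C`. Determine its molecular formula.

C9H19FO2

Atom tally by fragment:
  FCH2 → C:1 H:2 F:1
  CH2 → C:1 H:2
  CH2 → C:1 H:2
  CH2 → C:1 H:2
  CH2 → C:1 H:2
  CH(OH) → C:1 H:2 O:1
  CH(OCH3) → C:2 H:4 O:1
  CH3 → C:1 H:3
Element totals:
  C: 9
  H: 19
  F: 1
  O: 2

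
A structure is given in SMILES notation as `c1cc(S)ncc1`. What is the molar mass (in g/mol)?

Atom tally by fragment:
  pyridine ring core → C:5 H:5 N:1
  (− 1 ring H displaced by substituents)
  + SH → S:1 H:1
Element totals:
  C: 5
  H: 5
  N: 1
  S: 1
Molecular formula: C5H5NS.
  M = 5(12.011) + 5(1.008) + 14.007 + 32.06
    = 60.055 + 5.040 + 14.007 + 32.060 = 111.162

111.16 g/mol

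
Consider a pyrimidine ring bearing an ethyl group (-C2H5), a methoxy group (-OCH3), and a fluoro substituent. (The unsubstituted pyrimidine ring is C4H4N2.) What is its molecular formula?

C7H9FN2O

Atom tally by fragment:
  pyrimidine ring core → C:4 H:4 N:2
  (− 3 ring H displaced by substituents)
  + C2H5 → C:2 H:5
  + OCH3 → C:1 H:3 O:1
  + F → F:1
Element totals:
  C: 7
  H: 9
  F: 1
  N: 2
  O: 1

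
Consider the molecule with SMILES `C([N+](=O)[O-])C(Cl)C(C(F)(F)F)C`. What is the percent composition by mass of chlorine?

Atom tally by fragment:
  O2NCH2 → C:1 H:2 N:1 O:2
  CH(Cl) → C:1 H:1 Cl:1
  CH(CF3) → C:2 H:1 F:3
  CH3 → C:1 H:3
Element totals:
  C: 5
  H: 7
  Cl: 1
  F: 3
  N: 1
  O: 2
Molecular formula: C5H7ClF3NO2.
Molar mass = 205.560 g/mol.
Mass from Cl: 1 × 35.45 = 35.450 g/mol.
%Cl = 35.450 / 205.560 × 100 = 17.25%.

17.25%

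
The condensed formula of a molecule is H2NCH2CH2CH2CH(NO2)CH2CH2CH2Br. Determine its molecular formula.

Element totals:
  C: 7
  H: 15
  Br: 1
  N: 2
  O: 2

C7H15BrN2O2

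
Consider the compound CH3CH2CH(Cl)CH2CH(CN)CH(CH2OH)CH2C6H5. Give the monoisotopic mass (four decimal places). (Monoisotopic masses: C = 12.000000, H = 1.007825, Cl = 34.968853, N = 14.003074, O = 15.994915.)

265.1233

Atom tally by fragment:
  CH3 → C:1 H:3
  CH2 → C:1 H:2
  CH(Cl) → C:1 H:1 Cl:1
  CH2 → C:1 H:2
  CH(CN) → C:2 H:1 N:1
  CH(CH2OH) → C:2 H:4 O:1
  CH2C6H5 → C:7 H:7
Element totals:
  C: 15
  H: 20
  Cl: 1
  N: 1
  O: 1
Molecular formula: C15H20ClNO.
  M = 15(12.0) + 20(1.007825) + 34.968853 + 14.003074 + 15.994915
    = 180.000000 + 20.156500 + 34.968853 + 14.003074 + 15.994915 = 265.123342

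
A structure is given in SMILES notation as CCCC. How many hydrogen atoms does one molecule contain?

Atom tally by fragment:
  CH3 → C:1 H:3
  CH2 → C:1 H:2
  CH2 → C:1 H:2
  CH3 → C:1 H:3
Element totals:
  C: 4
  H: 10

10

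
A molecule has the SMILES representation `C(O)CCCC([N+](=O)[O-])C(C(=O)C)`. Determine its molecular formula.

C8H15NO4

Atom tally by fragment:
  HOCH2 → C:1 H:3 O:1
  CH2 → C:1 H:2
  CH2 → C:1 H:2
  CH2 → C:1 H:2
  CH(NO2) → C:1 H:1 N:1 O:2
  CH2COCH3 → C:3 H:5 O:1
Element totals:
  C: 8
  H: 15
  N: 1
  O: 4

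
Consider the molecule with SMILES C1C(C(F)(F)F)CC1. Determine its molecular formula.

Atom tally by fragment:
  cyclobutane ring core → C:4 H:8
  (− 1 ring H displaced by substituents)
  + CF3 → C:1 F:3
Element totals:
  C: 5
  H: 7
  F: 3

C5H7F3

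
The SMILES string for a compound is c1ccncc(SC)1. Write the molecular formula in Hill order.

Atom tally by fragment:
  pyridine ring core → C:5 H:5 N:1
  (− 1 ring H displaced by substituents)
  + SCH3 → C:1 H:3 S:1
Element totals:
  C: 6
  H: 7
  N: 1
  S: 1

C6H7NS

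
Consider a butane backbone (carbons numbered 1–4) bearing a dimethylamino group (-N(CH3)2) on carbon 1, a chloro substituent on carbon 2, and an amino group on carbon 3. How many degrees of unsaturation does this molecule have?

0

Atom tally by fragment:
  (CH3)2NCH2 → C:3 H:8 N:1
  CH(Cl) → C:1 H:1 Cl:1
  CH(NH2) → C:1 H:3 N:1
  CH3 → C:1 H:3
Element totals:
  C: 6
  H: 15
  Cl: 1
  N: 2
Molecular formula: C6H15ClN2.
DoU = (2C + 2 + N − H − X) / 2 = (2·6 + 2 + 2 − 15 − 1) / 2 = 0.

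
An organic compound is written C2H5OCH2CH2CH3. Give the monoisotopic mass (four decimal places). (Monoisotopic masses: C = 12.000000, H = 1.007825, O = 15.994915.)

88.0888

Element totals:
  C: 5
  H: 12
  O: 1
Molecular formula: C5H12O.
  M = 5(12.0) + 12(1.007825) + 15.994915
    = 60.000000 + 12.093900 + 15.994915 = 88.088815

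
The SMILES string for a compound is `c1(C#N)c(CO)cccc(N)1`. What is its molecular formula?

C8H8N2O

Atom tally by fragment:
  benzene ring core → C:6 H:6
  (− 3 ring H displaced by substituents)
  + CN → C:1 N:1
  + CH2OH → C:1 H:3 O:1
  + NH2 → N:1 H:2
Element totals:
  C: 8
  H: 8
  N: 2
  O: 1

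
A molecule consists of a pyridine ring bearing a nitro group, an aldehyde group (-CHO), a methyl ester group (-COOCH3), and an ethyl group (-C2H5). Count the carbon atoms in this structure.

10

Atom tally by fragment:
  pyridine ring core → C:5 H:5 N:1
  (− 4 ring H displaced by substituents)
  + NO2 → N:1 O:2
  + CHO → C:1 H:1 O:1
  + COOCH3 → C:2 H:3 O:2
  + C2H5 → C:2 H:5
Element totals:
  C: 10
  H: 10
  N: 2
  O: 5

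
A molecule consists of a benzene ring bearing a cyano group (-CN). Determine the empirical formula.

C7H5N

Atom tally by fragment:
  benzene ring core → C:6 H:6
  (− 1 ring H displaced by substituents)
  + CN → C:1 N:1
Element totals:
  C: 7
  H: 5
  N: 1
Molecular formula: C7H5N.
gcd of subscripts (7, 5, 1) = 1, so the empirical formula equals the molecular formula.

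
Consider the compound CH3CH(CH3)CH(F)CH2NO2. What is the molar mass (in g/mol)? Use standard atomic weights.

135.14 g/mol

Atom tally by fragment:
  CH3 → C:1 H:3
  CH(CH3) → C:2 H:4
  CH(F) → C:1 H:1 F:1
  CH2NO2 → C:1 H:2 N:1 O:2
Element totals:
  C: 5
  H: 10
  F: 1
  N: 1
  O: 2
Molecular formula: C5H10FNO2.
  M = 5(12.011) + 10(1.008) + 18.998 + 14.007 + 2(15.999)
    = 60.055 + 10.080 + 18.998 + 14.007 + 31.998 = 135.138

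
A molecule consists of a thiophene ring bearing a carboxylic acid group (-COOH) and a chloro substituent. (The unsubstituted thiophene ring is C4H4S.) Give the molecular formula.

C5H3ClO2S

Atom tally by fragment:
  thiophene ring core → C:4 H:4 S:1
  (− 2 ring H displaced by substituents)
  + COOH → C:1 H:1 O:2
  + Cl → Cl:1
Element totals:
  C: 5
  H: 3
  Cl: 1
  O: 2
  S: 1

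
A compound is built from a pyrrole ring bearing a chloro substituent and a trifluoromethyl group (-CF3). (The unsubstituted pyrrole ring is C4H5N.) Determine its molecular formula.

Atom tally by fragment:
  pyrrole ring core → C:4 H:5 N:1
  (− 2 ring H displaced by substituents)
  + Cl → Cl:1
  + CF3 → C:1 F:3
Element totals:
  C: 5
  H: 3
  Cl: 1
  F: 3
  N: 1

C5H3ClF3N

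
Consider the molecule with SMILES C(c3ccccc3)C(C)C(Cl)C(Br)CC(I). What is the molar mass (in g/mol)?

415.54 g/mol

Atom tally by fragment:
  C6H5CH2 → C:7 H:7
  CH(CH3) → C:2 H:4
  CH(Cl) → C:1 H:1 Cl:1
  CH(Br) → C:1 H:1 Br:1
  CH2 → C:1 H:2
  CH2I → C:1 H:2 I:1
Element totals:
  C: 13
  H: 17
  Br: 1
  Cl: 1
  I: 1
Molecular formula: C13H17BrClI.
  M = 13(12.011) + 17(1.008) + 79.904 + 35.45 + 126.904
    = 156.143 + 17.136 + 79.904 + 35.450 + 126.904 = 415.537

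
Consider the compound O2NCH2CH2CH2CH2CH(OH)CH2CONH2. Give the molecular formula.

Atom tally by fragment:
  O2NCH2 → C:1 H:2 N:1 O:2
  CH2 → C:1 H:2
  CH2 → C:1 H:2
  CH2 → C:1 H:2
  CH(OH) → C:1 H:2 O:1
  CH2CONH2 → C:2 H:4 O:1 N:1
Element totals:
  C: 7
  H: 14
  N: 2
  O: 4

C7H14N2O4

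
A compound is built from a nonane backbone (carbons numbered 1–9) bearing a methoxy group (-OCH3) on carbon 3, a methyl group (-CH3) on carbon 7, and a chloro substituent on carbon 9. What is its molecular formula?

C11H23ClO

Atom tally by fragment:
  CH3 → C:1 H:3
  CH2 → C:1 H:2
  CH(OCH3) → C:2 H:4 O:1
  CH2 → C:1 H:2
  CH2 → C:1 H:2
  CH2 → C:1 H:2
  CH(CH3) → C:2 H:4
  CH2 → C:1 H:2
  CH2Cl → C:1 H:2 Cl:1
Element totals:
  C: 11
  H: 23
  Cl: 1
  O: 1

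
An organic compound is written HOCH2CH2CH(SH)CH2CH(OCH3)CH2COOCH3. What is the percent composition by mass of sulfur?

Atom tally by fragment:
  HOCH2CH2 → C:2 H:5 O:1
  CH(SH) → C:1 H:2 S:1
  CH2 → C:1 H:2
  CH(OCH3) → C:2 H:4 O:1
  CH2COOCH3 → C:3 H:5 O:2
Element totals:
  C: 9
  H: 18
  O: 4
  S: 1
Molecular formula: C9H18O4S.
Molar mass = 222.299 g/mol.
Mass from S: 1 × 32.06 = 32.060 g/mol.
%S = 32.060 / 222.299 × 100 = 14.42%.

14.42%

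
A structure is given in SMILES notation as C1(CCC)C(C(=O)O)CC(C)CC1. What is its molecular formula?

Atom tally by fragment:
  cyclohexane ring core → C:6 H:12
  (− 3 ring H displaced by substituents)
  + CH2CH2CH3 → C:3 H:7
  + COOH → C:1 H:1 O:2
  + CH3 → C:1 H:3
Element totals:
  C: 11
  H: 20
  O: 2

C11H20O2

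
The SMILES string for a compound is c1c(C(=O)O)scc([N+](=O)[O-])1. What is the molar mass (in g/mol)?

173.14 g/mol

Atom tally by fragment:
  thiophene ring core → C:4 H:4 S:1
  (− 2 ring H displaced by substituents)
  + COOH → C:1 H:1 O:2
  + NO2 → N:1 O:2
Element totals:
  C: 5
  H: 3
  N: 1
  O: 4
  S: 1
Molecular formula: C5H3NO4S.
  M = 5(12.011) + 3(1.008) + 14.007 + 4(15.999) + 32.06
    = 60.055 + 3.024 + 14.007 + 63.996 + 32.060 = 173.142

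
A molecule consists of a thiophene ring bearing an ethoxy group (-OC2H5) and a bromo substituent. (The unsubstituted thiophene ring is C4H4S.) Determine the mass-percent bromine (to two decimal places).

38.59%

Atom tally by fragment:
  thiophene ring core → C:4 H:4 S:1
  (− 2 ring H displaced by substituents)
  + OC2H5 → C:2 H:5 O:1
  + Br → Br:1
Element totals:
  C: 6
  H: 7
  Br: 1
  O: 1
  S: 1
Molecular formula: C6H7BrOS.
Molar mass = 207.085 g/mol.
Mass from Br: 1 × 79.904 = 79.904 g/mol.
%Br = 79.904 / 207.085 × 100 = 38.59%.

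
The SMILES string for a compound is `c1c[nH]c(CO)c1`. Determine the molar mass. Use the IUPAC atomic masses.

97.12 g/mol

Atom tally by fragment:
  pyrrole ring core → C:4 H:5 N:1
  (− 1 ring H displaced by substituents)
  + CH2OH → C:1 H:3 O:1
Element totals:
  C: 5
  H: 7
  N: 1
  O: 1
Molecular formula: C5H7NO.
  M = 5(12.011) + 7(1.008) + 14.007 + 15.999
    = 60.055 + 7.056 + 14.007 + 15.999 = 97.117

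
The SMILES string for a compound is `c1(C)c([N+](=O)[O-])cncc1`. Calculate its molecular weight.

Atom tally by fragment:
  pyridine ring core → C:5 H:5 N:1
  (− 2 ring H displaced by substituents)
  + CH3 → C:1 H:3
  + NO2 → N:1 O:2
Element totals:
  C: 6
  H: 6
  N: 2
  O: 2
Molecular formula: C6H6N2O2.
  M = 6(12.011) + 6(1.008) + 2(14.007) + 2(15.999)
    = 72.066 + 6.048 + 28.014 + 31.998 = 138.126

138.13 g/mol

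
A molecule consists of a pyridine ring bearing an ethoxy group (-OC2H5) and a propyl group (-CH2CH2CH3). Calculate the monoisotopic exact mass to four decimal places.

Atom tally by fragment:
  pyridine ring core → C:5 H:5 N:1
  (− 2 ring H displaced by substituents)
  + OC2H5 → C:2 H:5 O:1
  + CH2CH2CH3 → C:3 H:7
Element totals:
  C: 10
  H: 15
  N: 1
  O: 1
Molecular formula: C10H15NO.
  M = 10(12.0) + 15(1.007825) + 14.003074 + 15.994915
    = 120.000000 + 15.117375 + 14.003074 + 15.994915 = 165.115364

165.1154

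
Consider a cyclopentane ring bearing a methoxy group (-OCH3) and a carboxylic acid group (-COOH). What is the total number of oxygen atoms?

Atom tally by fragment:
  cyclopentane ring core → C:5 H:10
  (− 2 ring H displaced by substituents)
  + OCH3 → C:1 H:3 O:1
  + COOH → C:1 H:1 O:2
Element totals:
  C: 7
  H: 12
  O: 3

3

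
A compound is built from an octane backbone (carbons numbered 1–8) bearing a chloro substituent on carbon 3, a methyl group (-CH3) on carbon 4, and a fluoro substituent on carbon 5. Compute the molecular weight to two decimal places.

Atom tally by fragment:
  CH3 → C:1 H:3
  CH2 → C:1 H:2
  CH(Cl) → C:1 H:1 Cl:1
  CH(CH3) → C:2 H:4
  CH(F) → C:1 H:1 F:1
  CH2 → C:1 H:2
  CH2 → C:1 H:2
  CH3 → C:1 H:3
Element totals:
  C: 9
  H: 18
  Cl: 1
  F: 1
Molecular formula: C9H18ClF.
  M = 9(12.011) + 18(1.008) + 35.45 + 18.998
    = 108.099 + 18.144 + 35.450 + 18.998 = 180.691

180.69 g/mol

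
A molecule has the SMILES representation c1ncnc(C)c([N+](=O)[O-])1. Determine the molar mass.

139.11 g/mol

Atom tally by fragment:
  pyrimidine ring core → C:4 H:4 N:2
  (− 2 ring H displaced by substituents)
  + CH3 → C:1 H:3
  + NO2 → N:1 O:2
Element totals:
  C: 5
  H: 5
  N: 3
  O: 2
Molecular formula: C5H5N3O2.
  M = 5(12.011) + 5(1.008) + 3(14.007) + 2(15.999)
    = 60.055 + 5.040 + 42.021 + 31.998 = 139.114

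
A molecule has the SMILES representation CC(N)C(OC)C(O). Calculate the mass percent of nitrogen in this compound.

Atom tally by fragment:
  CH3 → C:1 H:3
  CH(NH2) → C:1 H:3 N:1
  CH(OCH3) → C:2 H:4 O:1
  CH2OH → C:1 H:3 O:1
Element totals:
  C: 5
  H: 13
  N: 1
  O: 2
Molecular formula: C5H13NO2.
Molar mass = 119.164 g/mol.
Mass from N: 1 × 14.007 = 14.007 g/mol.
%N = 14.007 / 119.164 × 100 = 11.75%.

11.75%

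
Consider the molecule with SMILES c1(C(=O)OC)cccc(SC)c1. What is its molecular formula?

C9H10O2S

Atom tally by fragment:
  benzene ring core → C:6 H:6
  (− 2 ring H displaced by substituents)
  + COOCH3 → C:2 H:3 O:2
  + SCH3 → C:1 H:3 S:1
Element totals:
  C: 9
  H: 10
  O: 2
  S: 1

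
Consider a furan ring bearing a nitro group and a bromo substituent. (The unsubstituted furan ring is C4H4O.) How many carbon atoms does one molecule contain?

Atom tally by fragment:
  furan ring core → C:4 H:4 O:1
  (− 2 ring H displaced by substituents)
  + NO2 → N:1 O:2
  + Br → Br:1
Element totals:
  C: 4
  H: 2
  Br: 1
  N: 1
  O: 3

4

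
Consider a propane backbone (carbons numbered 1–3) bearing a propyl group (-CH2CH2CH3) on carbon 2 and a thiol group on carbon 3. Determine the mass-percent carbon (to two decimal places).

Atom tally by fragment:
  CH3 → C:1 H:3
  CH(CH2CH2CH3) → C:4 H:8
  CH2SH → C:1 H:3 S:1
Element totals:
  C: 6
  H: 14
  S: 1
Molecular formula: C6H14S.
Molar mass = 118.238 g/mol.
Mass from C: 6 × 12.011 = 72.066 g/mol.
%C = 72.066 / 118.238 × 100 = 60.95%.

60.95%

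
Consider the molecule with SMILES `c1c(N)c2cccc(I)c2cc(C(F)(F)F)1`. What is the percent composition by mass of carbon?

39.20%

Atom tally by fragment:
  naphthalene ring system core → C:10 H:8
  (− 3 ring H displaced by substituents)
  + NH2 → N:1 H:2
  + I → I:1
  + CF3 → C:1 F:3
Element totals:
  C: 11
  H: 7
  F: 3
  I: 1
  N: 1
Molecular formula: C11H7F3IN.
Molar mass = 337.082 g/mol.
Mass from C: 11 × 12.011 = 132.121 g/mol.
%C = 132.121 / 337.082 × 100 = 39.20%.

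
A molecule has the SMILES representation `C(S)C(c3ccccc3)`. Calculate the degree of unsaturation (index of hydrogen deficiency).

Atom tally by fragment:
  HSCH2 → C:1 H:3 S:1
  CH2C6H5 → C:7 H:7
Element totals:
  C: 8
  H: 10
  S: 1
Molecular formula: C8H10S.
DoU = (2C + 2 + N − H − X) / 2 = (2·8 + 2 + 0 − 10 − 0) / 2 = 4.

4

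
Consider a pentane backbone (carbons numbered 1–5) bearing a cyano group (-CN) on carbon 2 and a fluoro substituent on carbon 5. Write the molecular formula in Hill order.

Atom tally by fragment:
  CH3 → C:1 H:3
  CH(CN) → C:2 H:1 N:1
  CH2 → C:1 H:2
  CH2 → C:1 H:2
  CH2F → C:1 H:2 F:1
Element totals:
  C: 6
  H: 10
  F: 1
  N: 1

C6H10FN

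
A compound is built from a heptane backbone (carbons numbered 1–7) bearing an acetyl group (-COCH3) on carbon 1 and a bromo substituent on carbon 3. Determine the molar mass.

221.14 g/mol

Atom tally by fragment:
  CH3COCH2 → C:3 H:5 O:1
  CH2 → C:1 H:2
  CH(Br) → C:1 H:1 Br:1
  CH2 → C:1 H:2
  CH2 → C:1 H:2
  CH2 → C:1 H:2
  CH3 → C:1 H:3
Element totals:
  C: 9
  H: 17
  Br: 1
  O: 1
Molecular formula: C9H17BrO.
  M = 9(12.011) + 17(1.008) + 79.904 + 15.999
    = 108.099 + 17.136 + 79.904 + 15.999 = 221.138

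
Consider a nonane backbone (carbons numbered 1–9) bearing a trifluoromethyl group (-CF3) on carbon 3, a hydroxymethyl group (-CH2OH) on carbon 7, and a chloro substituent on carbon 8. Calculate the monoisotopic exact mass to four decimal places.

260.1155

Atom tally by fragment:
  CH3 → C:1 H:3
  CH2 → C:1 H:2
  CH(CF3) → C:2 H:1 F:3
  CH2 → C:1 H:2
  CH2 → C:1 H:2
  CH2 → C:1 H:2
  CH(CH2OH) → C:2 H:4 O:1
  CH(Cl) → C:1 H:1 Cl:1
  CH3 → C:1 H:3
Element totals:
  C: 11
  H: 20
  Cl: 1
  F: 3
  O: 1
Molecular formula: C11H20ClF3O.
  M = 11(12.0) + 20(1.007825) + 34.968853 + 3(18.998403) + 15.994915
    = 132.000000 + 20.156500 + 34.968853 + 56.995209 + 15.994915 = 260.115477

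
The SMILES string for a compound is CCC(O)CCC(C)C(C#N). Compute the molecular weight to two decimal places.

Atom tally by fragment:
  CH3 → C:1 H:3
  CH2 → C:1 H:2
  CH(OH) → C:1 H:2 O:1
  CH2 → C:1 H:2
  CH2 → C:1 H:2
  CH(CH3) → C:2 H:4
  CH2CN → C:2 H:2 N:1
Element totals:
  C: 9
  H: 17
  N: 1
  O: 1
Molecular formula: C9H17NO.
  M = 9(12.011) + 17(1.008) + 14.007 + 15.999
    = 108.099 + 17.136 + 14.007 + 15.999 = 155.241

155.24 g/mol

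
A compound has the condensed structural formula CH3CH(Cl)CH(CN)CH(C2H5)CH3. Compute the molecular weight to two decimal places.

Element totals:
  C: 8
  H: 14
  Cl: 1
  N: 1
Molecular formula: C8H14ClN.
  M = 8(12.011) + 14(1.008) + 35.45 + 14.007
    = 96.088 + 14.112 + 35.450 + 14.007 = 159.657

159.66 g/mol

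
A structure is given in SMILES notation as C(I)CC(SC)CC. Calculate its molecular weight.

Atom tally by fragment:
  ICH2 → C:1 H:2 I:1
  CH2 → C:1 H:2
  CH(SCH3) → C:2 H:4 S:1
  CH2 → C:1 H:2
  CH3 → C:1 H:3
Element totals:
  C: 6
  H: 13
  I: 1
  S: 1
Molecular formula: C6H13IS.
  M = 6(12.011) + 13(1.008) + 126.904 + 32.06
    = 72.066 + 13.104 + 126.904 + 32.060 = 244.134

244.13 g/mol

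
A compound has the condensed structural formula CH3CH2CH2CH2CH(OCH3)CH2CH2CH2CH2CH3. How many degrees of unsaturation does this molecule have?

0

Element totals:
  C: 11
  H: 24
  O: 1
Molecular formula: C11H24O.
DoU = (2C + 2 + N − H − X) / 2 = (2·11 + 2 + 0 − 24 − 0) / 2 = 0.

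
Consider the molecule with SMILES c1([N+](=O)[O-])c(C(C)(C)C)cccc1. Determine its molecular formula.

C10H13NO2

Atom tally by fragment:
  benzene ring core → C:6 H:6
  (− 2 ring H displaced by substituents)
  + NO2 → N:1 O:2
  + C(CH3)3 → C:4 H:9
Element totals:
  C: 10
  H: 13
  N: 1
  O: 2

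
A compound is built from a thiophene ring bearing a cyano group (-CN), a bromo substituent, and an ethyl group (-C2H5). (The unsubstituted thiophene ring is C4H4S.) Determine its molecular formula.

Atom tally by fragment:
  thiophene ring core → C:4 H:4 S:1
  (− 3 ring H displaced by substituents)
  + CN → C:1 N:1
  + Br → Br:1
  + C2H5 → C:2 H:5
Element totals:
  C: 7
  H: 6
  Br: 1
  N: 1
  S: 1

C7H6BrNS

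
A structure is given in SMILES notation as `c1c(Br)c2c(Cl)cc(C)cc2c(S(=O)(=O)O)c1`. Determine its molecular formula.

Atom tally by fragment:
  naphthalene ring system core → C:10 H:8
  (− 4 ring H displaced by substituents)
  + Br → Br:1
  + Cl → Cl:1
  + CH3 → C:1 H:3
  + SO3H → S:1 O:3 H:1
Element totals:
  C: 11
  H: 8
  Br: 1
  Cl: 1
  O: 3
  S: 1

C11H8BrClO3S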